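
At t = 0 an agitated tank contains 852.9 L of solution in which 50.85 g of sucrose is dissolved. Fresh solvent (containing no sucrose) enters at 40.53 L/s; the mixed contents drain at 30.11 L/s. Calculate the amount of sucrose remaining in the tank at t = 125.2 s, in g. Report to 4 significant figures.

Let m(t) be the amount of sucrose. Volume: V(t) = V₀ + (Q_in − Q_out) t = 852.9 + 10.4200 t; V(125.2) = 2157.48 L.
Solute balance: dm/dt = 0 − Q_out C = −Q_out m/V(t).
dm/m = −Q_out dt/(V₀ + 10.4200 t); integrating gives ln(m/m₀) = −(Q_out/(Q_in−Q_out)) ln(V/V₀).
m = m₀ (V₀/V)^(Q_out/(Q_in−Q_out)) = 50.85 × (852.9/2157.48)^(2.88964) = 3.48037 g.

3.480 g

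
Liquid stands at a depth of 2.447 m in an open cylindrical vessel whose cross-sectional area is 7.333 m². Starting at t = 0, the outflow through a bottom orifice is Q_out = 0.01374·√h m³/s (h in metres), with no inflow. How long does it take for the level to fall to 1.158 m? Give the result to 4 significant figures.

With no inflow, A dh/dt = −0.01374 √h.
∫ h^(−1/2) dh = −(0.01374/A) ∫ dt, giving 2√h = 2√h₀ − (0.01374/A) t.
t = 2A(√h₀ − √h)/0.01374 = 2·7.333·(√2.447 − √1.158)/0.01374
  = 14.6660 × (1.56429 − 1.07610) / 0.01374 = 521.086 s.

521.1 s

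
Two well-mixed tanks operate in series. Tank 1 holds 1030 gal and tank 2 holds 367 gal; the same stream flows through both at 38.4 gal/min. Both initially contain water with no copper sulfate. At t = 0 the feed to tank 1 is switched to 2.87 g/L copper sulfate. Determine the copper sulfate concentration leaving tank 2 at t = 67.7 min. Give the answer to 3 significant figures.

Species balance on tank i: dCᵢ/dt = (Cᵢ₋₁ − Cᵢ)/τᵢ with τᵢ = Vᵢ/Q.
τ₁ = 1030/38.4 = 26.823 min; τ₂ = 367/38.4 = 9.5573 min.
Solving the cascade with C₁(0)=C₂(0)=0 gives C₂(t) = C_in[1 − (τ₁ e^(−t/τ₁) − τ₂ e^(−t/τ₂))/(τ₁ − τ₂)].
At t = 67.7: e^(−t/τ₁) = 0.080142, e^(−t/τ₂) = 0.00083875.
C₂ = 2.87·[1 − (26.823·0.080142 − 9.5573·0.00083875)/(17.266)] = 2.87·0.87596 = 2.5140 g/L.

2.51 g/L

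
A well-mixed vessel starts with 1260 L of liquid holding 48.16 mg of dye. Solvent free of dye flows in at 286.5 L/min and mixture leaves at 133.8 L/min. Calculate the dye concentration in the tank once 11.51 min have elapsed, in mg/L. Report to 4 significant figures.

0.007425 mg/L

Let m(t) be the amount of dye. Volume: V(t) = V₀ + (Q_in − Q_out) t = 1260 + 152.700 t; V(11.51) = 3017.58 L.
No dye enters, so dm/dt = −Q_out · (m/V).
Separate: dm/m = −Q_out dt/V(t) ⇒ ln(m/m₀) = −(Q_out/(Q_in−Q_out)) ln(V/V₀).
m = m₀ (V₀/V)^(Q_out/(Q_in−Q_out)) = 48.16 × (1260/3017.58)^(0.876228) = 22.4049 mg.
C = m/V = 22.4049/3017.58 = 0.00742481 mg/L.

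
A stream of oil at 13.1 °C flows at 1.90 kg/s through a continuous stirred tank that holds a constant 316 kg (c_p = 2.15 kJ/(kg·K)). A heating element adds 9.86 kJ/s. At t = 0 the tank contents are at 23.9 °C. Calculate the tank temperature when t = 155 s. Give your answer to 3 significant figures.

M c_p dT/dt = ṁ c_p (T_in − T) + Q̇.
Rearrange: dT/dt = (T_ss − T)/τ with τ = M/ṁ = 166.32 s and T_ss = T_in + Q̇/(ṁ c_p) = 15.514 °C.
T approaches T_ss exponentially: T(t) = T_ss + (T₀ − T_ss) e^(−t/τ).
T(155) = 15.514 + (8.3863)·e^(−155/166.32) = 15.514 + (8.3863)·0.39378 = 18.816 °C.

18.8 °C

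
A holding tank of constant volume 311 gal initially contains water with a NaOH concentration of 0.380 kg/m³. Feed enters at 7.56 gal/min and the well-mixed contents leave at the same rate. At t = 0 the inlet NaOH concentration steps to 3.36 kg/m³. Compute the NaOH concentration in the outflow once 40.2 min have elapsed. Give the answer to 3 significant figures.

2.24 kg/m³

Species balance on the tank: V dC/dt = Q(C_in − C).
Rewrite as dC/dt + C/τ = C_in/τ, τ = V/Q = 41.138 min.
Solution: C(t) = C_in + (C₀ − C_in) e^(−t/τ).
C(40.2) = 3.36 + (0.380 − 3.36)·e^(−40.2/41.138) = 3.36 + (-2.9800)·0.37636 = 2.2384 kg/m³.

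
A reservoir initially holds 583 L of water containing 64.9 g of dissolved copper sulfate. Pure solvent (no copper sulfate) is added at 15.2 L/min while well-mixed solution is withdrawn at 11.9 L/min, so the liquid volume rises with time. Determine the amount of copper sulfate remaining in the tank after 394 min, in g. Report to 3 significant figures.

Total volume: dV/dt = Q_in − Q_out = 3.3000 L/min, so V(t) = 583 + 3.3000 t and V(394) = 1883.2 L.
No copper sulfate enters, so dm/dt = −Q_out · (m/V).
dm/m = −Q_out dt/(V₀ + 3.3000 t); integrating gives ln(m/m₀) = −(Q_out/(Q_in−Q_out)) ln(V/V₀).
m = m₀ (V₀/V)^(Q_out/(Q_in−Q_out)) = 64.9 × (583/1883.2)^(3.6061) = 0.94610 g.

0.946 g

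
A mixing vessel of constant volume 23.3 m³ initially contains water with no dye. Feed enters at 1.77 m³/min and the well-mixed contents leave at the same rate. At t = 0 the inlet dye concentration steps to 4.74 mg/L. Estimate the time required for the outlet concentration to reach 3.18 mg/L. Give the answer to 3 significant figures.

Transient balance on the dissolved component: V dC/dt = Q(C_in − C), so τ = V/Q = 13.164 min.
C(t) = C_in + (C₀ − C_in) e^(−t/τ). Set C = 3.18 and solve for t:
e^(−t/τ) = (C − C_in)/(C₀ − C_in) = (3.18 − 4.74)/(0 − 4.74) = 0.32911
t = −τ ln(…) = 13.164 × 1.1114 = 14.630 min.

14.6 min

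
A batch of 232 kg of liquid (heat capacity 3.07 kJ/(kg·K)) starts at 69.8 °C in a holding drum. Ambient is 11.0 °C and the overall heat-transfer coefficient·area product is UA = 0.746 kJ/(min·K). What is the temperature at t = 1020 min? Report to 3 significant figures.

M c_p dT/dt = −UA(T − T_amb).
dT/dt = (T_ss − T)/τ with T_ss = T_amb = 11.000 °C, τ = M c_p/UA = 232·3.07/0.746 = 954.75 min.
Solution: T(t) = T_ss + (T₀ − T_ss) e^(−t/τ).
T(1020) = 11.000 + (58.800)·0.34358 = 31.202 °C.

31.2 °C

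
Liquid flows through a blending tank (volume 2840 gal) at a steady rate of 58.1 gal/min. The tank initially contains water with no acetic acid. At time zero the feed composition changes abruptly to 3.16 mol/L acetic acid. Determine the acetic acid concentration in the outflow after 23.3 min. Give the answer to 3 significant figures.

1.20 mol/L

Accumulation = in − out for the solute gives V dC/dt = Q(C_in − C).
Time constant τ = V/Q = 2840/58.1 = 48.881 min.
This is linear first-order; C(t) = C_in + (C₀ − C_in) e^(−t/τ).
C(23.3) = 3.16 + (0 − 3.16)·e^(−23.3/48.881) = 3.16 + (-3.1600)·0.62085 = 1.1981 mol/L.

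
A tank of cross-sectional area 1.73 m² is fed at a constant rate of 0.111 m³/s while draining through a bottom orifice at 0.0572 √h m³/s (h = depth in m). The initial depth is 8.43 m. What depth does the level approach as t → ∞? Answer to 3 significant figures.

3.77 m

Level balance: A dh/dt = 0.111 − 0.0572 √h. Setting dh/dt = 0:
Q_in = 0.0572 √h_ss ⇒ √h_ss = 0.111/0.0572 = 1.9406.
h_ss = 1.9406² = 3.7658 m. (Since h₀ = 8.43 m > h_ss, the level will fall toward this value.)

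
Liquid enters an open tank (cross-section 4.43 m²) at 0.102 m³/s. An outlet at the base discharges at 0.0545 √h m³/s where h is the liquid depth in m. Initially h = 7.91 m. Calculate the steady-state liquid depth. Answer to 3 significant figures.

3.50 m

A dh/dt = Q_in − 0.0545 √h. Steady state requires inflow = outflow:
Q_in = 0.0545 √h_ss ⇒ √h_ss = 0.102/0.0545 = 1.8716.
h_ss = 1.8716² = 3.5027 m. (Since h₀ = 7.91 m > h_ss, the level will fall toward this value.)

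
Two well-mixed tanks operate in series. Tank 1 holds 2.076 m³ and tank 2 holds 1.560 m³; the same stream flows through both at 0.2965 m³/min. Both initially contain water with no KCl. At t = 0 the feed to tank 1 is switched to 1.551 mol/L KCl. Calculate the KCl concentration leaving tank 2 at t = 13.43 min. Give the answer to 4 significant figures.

0.9996 mol/L

Time constants: τᵢ = Vᵢ/Q for each well-mixed tank.
τ₁ = 2.076/0.2965 = 7.00169 min; τ₂ = 1.560/0.2965 = 5.26138 min.
Solving the cascade with C₁(0)=C₂(0)=0 gives C₂(t) = C_in[1 − (τ₁ e^(−t/τ₁) − τ₂ e^(−t/τ₂))/(τ₁ − τ₂)].
At t = 13.43: e^(−t/τ₁) = 0.146884, e^(−t/τ₂) = 0.0778820.
C₂ = 1.551·[1 − (7.00169·0.146884 − 5.26138·0.0778820)/(1.74030)] = 1.551·0.644504 = 0.999625 mol/L.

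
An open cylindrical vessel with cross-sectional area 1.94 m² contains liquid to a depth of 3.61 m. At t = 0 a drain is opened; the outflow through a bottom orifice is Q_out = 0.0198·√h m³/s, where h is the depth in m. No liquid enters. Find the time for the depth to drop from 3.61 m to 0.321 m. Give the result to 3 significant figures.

261 s

With no inflow, A dh/dt = −0.0198 √h.
This is separable: 2 d(√h)/dt = −0.0198/A, so √h = √h₀ − (0.0198/(2A)) t.
t = 2A(√h₀ − √h)/0.0198 = 2·1.94·(√3.61 − √0.321)/0.0198
  = 3.8800 × (1.9000 − 0.56657) / 0.0198 = 261.30 s.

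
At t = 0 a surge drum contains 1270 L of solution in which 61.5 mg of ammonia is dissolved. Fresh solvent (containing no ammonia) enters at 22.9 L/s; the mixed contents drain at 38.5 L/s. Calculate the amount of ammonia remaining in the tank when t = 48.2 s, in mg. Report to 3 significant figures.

6.73 mg

Total volume: dV/dt = Q_in − Q_out = -15.600 L/s, so V(t) = 1270 − 15.600 t and V(48.2) = 518.08 L.
Solute balance: dm/dt = 0 − Q_out C = −Q_out m/V(t).
dm/m = −Q_out dt/(V₀ − 15.600 t); integrating gives ln(m/m₀) = −(Q_out/(Q_in−Q_out)) ln(V/V₀).
m = m₀ (V₀/V)^(Q_out/(Q_in−Q_out)) = 61.5 × (1270/518.08)^(-2.4679) = 6.7273 mg.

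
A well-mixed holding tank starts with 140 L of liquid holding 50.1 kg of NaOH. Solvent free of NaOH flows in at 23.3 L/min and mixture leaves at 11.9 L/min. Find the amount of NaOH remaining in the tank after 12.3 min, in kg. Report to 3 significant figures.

Total volume: dV/dt = Q_in − Q_out = 11.400 L/min, so V(t) = 140 + 11.400 t and V(12.3) = 280.22 L.
Species balance (pure solvent in): dm/dt = −Q_out · m/V(t).
dm/m = −Q_out dt/(V₀ + 11.400 t); integrating gives ln(m/m₀) = −(Q_out/(Q_in−Q_out)) ln(V/V₀).
m = m₀ (V₀/V)^(Q_out/(Q_in−Q_out)) = 50.1 × (140/280.22)^(1.0439) = 24.280 kg.

24.3 kg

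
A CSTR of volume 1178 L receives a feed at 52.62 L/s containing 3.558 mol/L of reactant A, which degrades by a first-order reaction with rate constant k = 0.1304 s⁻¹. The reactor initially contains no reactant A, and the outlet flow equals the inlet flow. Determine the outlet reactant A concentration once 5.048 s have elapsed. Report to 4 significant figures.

V dC/dt = Q(C_in − C) − k V C.
dC/dt = (Q/V) C_in − (Q/V + k) C; effective rate a = Q/V + k = 0.0446689 + 0.1304 = 0.175069 s⁻¹.
C_ss = Q C_in/(Q + kV) = 0.907826 mol/L; C(t) = C_ss + (C₀ − C_ss) e^(−a t).
C(5.048) = 0.907826 + (-0.907826)·e^(−0.175069·5.048) = 0.907826 + (-0.907826)·0.413231 = 0.532684 mol/L.

0.5327 mol/L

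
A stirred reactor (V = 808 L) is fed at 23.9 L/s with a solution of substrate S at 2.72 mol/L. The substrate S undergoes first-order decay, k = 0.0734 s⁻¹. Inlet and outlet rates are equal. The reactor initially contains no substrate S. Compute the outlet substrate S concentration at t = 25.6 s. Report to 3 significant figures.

V dC/dt = Q(C_in − C) − k V C.
This is linear with rate a = Q/V + k = 0.10298 s⁻¹.
C_ss = Q C_in/(Q + kV) = 0.78128 mol/L; C(t) = C_ss + (C₀ − C_ss) e^(−a t).
C(25.6) = 0.78128 + (-0.78128)·e^(−0.10298·25.6) = 0.78128 + (-0.78128)·0.071628 = 0.72532 mol/L.

0.725 mol/L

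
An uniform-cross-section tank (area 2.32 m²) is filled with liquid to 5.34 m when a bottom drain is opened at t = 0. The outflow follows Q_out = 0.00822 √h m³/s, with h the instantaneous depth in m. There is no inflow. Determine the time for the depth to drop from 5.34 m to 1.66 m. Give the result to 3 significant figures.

With no inflow, A dh/dt = −0.00822 √h.
This is separable: 2 d(√h)/dt = −0.00822/A, so √h = √h₀ − (0.00822/(2A)) t.
t = 2A(√h₀ − √h)/0.00822 = 2·2.32·(√5.34 − √1.66)/0.00822
  = 4.6400 × (2.3108 − 1.2884) / 0.00822 = 577.14 s.

577 s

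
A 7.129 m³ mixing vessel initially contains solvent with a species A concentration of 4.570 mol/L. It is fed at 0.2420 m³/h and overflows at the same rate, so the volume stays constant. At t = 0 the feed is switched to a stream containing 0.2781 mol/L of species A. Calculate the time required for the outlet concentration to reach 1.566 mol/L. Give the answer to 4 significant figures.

35.46 h

Species balance on the tank: V dC/dt = Q(C_in − C), so τ = V/Q = 29.4587 h.
C(t) = C_in + (C₀ − C_in) e^(−t/τ). Set C = 1.566 and solve for t:
e^(−t/τ) = (C − C_in)/(C₀ − C_in) = (1.566 − 0.2781)/(4.570 − 0.2781) = 0.300077
t = −τ ln(…) = 29.4587 × 1.20372 = 35.4599 h.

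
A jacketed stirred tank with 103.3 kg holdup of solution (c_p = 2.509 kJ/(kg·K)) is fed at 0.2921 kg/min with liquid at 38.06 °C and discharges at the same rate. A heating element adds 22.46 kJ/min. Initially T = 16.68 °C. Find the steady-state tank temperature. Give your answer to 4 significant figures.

68.71 °C

First-law balance (no shaft work): M c_p dT/dt = ṁ c_p (T_in − T) + 22.46.
At steady state dT/dt = 0 ⇒ T_ss = T_in + Q̇/(ṁ c_p) = 38.06 + 22.46/(0.2921·2.509) = 68.7063 °C.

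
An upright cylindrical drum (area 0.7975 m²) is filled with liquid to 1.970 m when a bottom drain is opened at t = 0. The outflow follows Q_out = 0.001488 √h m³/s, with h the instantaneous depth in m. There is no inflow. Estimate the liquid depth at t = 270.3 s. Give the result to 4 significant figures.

1.326 m

A dh/dt = −Q_out = −0.001488 √h.
This is separable: 2 d(√h)/dt = −0.001488/A, so √h = √h₀ − (0.001488/(2A)) t.
√h = √1.970 − 0.001488·270.3/(2·0.7975) = 1.40357 − 0.252167 = 1.15140.
h = 1.15140² = 1.32572 m.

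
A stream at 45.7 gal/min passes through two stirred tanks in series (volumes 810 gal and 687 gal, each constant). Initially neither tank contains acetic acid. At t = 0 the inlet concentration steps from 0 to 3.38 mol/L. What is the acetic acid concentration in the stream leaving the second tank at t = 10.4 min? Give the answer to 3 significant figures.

Each tank obeys Vᵢ dCᵢ/dt = Q(Cᵢ₋₁ − Cᵢ), so τᵢ = Vᵢ/Q.
τ₁ = 810/45.7 = 17.724 min; τ₂ = 687/45.7 = 15.033 min.
Solving the cascade with C₁(0)=C₂(0)=0 gives C₂(t) = C_in[1 − (τ₁ e^(−t/τ₁) − τ₂ e^(−t/τ₂))/(τ₁ − τ₂)].
At t = 10.4: e^(−t/τ₁) = 0.55612, e^(−t/τ₂) = 0.50066.
C₂ = 3.38·[1 − (17.724·0.55612 − 15.033·0.50066)/(2.6915)] = 3.38·0.13412 = 0.45332 mol/L.

0.453 mol/L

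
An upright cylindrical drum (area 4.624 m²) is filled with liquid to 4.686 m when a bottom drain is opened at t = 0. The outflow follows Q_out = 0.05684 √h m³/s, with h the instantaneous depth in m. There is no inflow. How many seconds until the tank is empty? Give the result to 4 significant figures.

352.2 s

A dh/dt = −Q_out = −0.05684 √h.
This is separable: 2 d(√h)/dt = −0.05684/A, so √h = √h₀ − (0.05684/(2A)) t.
Set h = 0: 2√h₀ = (0.05684/A) t_empty ⇒ t_empty = 2A√h₀/0.05684.
t_empty = 2·4.624·√4.686/0.05684 = 9.24800·2.16472/0.05684 = 352.204 s.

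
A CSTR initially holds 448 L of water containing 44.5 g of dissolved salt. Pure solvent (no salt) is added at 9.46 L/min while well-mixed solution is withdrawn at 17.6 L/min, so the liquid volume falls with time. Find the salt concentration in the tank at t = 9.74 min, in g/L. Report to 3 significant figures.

Total volume: dV/dt = Q_in − Q_out = -8.1400 L/min, so V(t) = 448 − 8.1400 t and V(9.74) = 368.72 L.
Species balance (pure solvent in): dm/dt = −Q_out · m/V(t).
dm/m = −Q_out dt/(V₀ − 8.1400 t); integrating gives ln(m/m₀) = −(Q_out/(Q_in−Q_out)) ln(V/V₀).
m = m₀ (V₀/V)^(Q_out/(Q_in−Q_out)) = 44.5 × (448/368.72)^(-2.1622) = 29.206 g.
C = m/V = 29.206/368.72 = 0.079210 g/L.

0.0792 g/L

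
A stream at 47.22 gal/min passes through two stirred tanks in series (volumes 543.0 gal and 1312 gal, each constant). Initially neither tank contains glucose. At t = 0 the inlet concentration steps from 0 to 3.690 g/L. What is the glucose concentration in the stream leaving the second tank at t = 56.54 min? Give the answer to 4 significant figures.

Species balance on tank i: dCᵢ/dt = (Cᵢ₋₁ − Cᵢ)/τᵢ with τᵢ = Vᵢ/Q.
τ₁ = 543.0/47.22 = 11.4994 min; τ₂ = 1312/47.22 = 27.7848 min.
Solving the cascade with C₁(0)=C₂(0)=0 gives C₂(t) = C_in[1 − (τ₁ e^(−t/τ₁) − τ₂ e^(−t/τ₂))/(τ₁ − τ₂)].
At t = 56.54: e^(−t/τ₁) = 0.00732257, e^(−t/τ₂) = 0.130691.
C₂ = 3.690·[1 − (11.4994·0.00732257 − 27.7848·0.130691)/(-16.2855)] = 3.690·0.782198 = 2.88631 g/L.

2.886 g/L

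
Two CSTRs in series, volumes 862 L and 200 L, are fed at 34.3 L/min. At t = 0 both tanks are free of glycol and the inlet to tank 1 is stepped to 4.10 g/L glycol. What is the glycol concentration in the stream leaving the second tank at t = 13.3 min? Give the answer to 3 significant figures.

1.08 g/L

Time constants: τᵢ = Vᵢ/Q for each well-mixed tank.
τ₁ = 862/34.3 = 25.131 min; τ₂ = 200/34.3 = 5.8309 min.
Solving the cascade with C₁(0)=C₂(0)=0 gives C₂(t) = C_in[1 − (τ₁ e^(−t/τ₁) − τ₂ e^(−t/τ₂))/(τ₁ − τ₂)].
At t = 13.3: e^(−t/τ₁) = 0.58906, e^(−t/τ₂) = 0.10219.
C₂ = 4.10·[1 − (25.131·0.58906 − 5.8309·0.10219)/(19.300)] = 4.10·0.26385 = 1.0818 g/L.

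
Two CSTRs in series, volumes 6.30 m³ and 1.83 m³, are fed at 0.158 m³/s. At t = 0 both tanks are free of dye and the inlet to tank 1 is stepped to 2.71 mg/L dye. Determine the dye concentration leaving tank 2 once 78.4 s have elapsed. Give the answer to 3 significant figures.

Time constants: τᵢ = Vᵢ/Q for each well-mixed tank.
τ₁ = 6.30/0.158 = 39.873 s; τ₂ = 1.83/0.158 = 11.582 s.
Tank 1: C₁ = C_in(1 − e^(−t/τ₁)). Tank 2 (τ₁ ≠ τ₂): C₂ = C_in[1 − (τ₁ e^(−t/τ₁) − τ₂ e^(−t/τ₂))/(τ₁ − τ₂)].
At t = 78.4: e^(−t/τ₁) = 0.13998, e^(−t/τ₂) = 0.0011489.
C₂ = 2.71·[1 − (39.873·0.13998 − 11.582·0.0011489)/(28.291)] = 2.71·0.80318 = 2.1766 mg/L.

2.18 mg/L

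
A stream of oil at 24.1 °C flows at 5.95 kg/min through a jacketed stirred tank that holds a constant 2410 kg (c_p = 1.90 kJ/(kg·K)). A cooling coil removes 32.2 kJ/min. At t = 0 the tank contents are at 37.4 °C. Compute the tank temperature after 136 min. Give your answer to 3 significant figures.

32.8 °C

Energy balance: M c_p dT/dt = ṁ c_p (T_in − T) − 32.2.
Rearrange: dT/dt = (T_ss − T)/τ with τ = M/ṁ = 405.04 min and T_ss = T_in − Q̇/(ṁ c_p) = 21.252 °C.
Integrating: T(t) = T_ss + (T₀ − T_ss) e^(−t/τ).
T(136) = 21.252 + (16.148)·e^(−136/405.04) = 21.252 + (16.148)·0.71479 = 32.794 °C.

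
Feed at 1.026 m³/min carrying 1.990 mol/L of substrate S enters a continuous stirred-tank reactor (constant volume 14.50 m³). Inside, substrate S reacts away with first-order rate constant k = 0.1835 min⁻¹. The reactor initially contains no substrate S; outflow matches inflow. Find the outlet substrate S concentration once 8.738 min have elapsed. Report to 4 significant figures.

Species balance: V dC/dt = Q C_in − Q C − k V C.
dC/dt = (Q/V) C_in − (Q/V + k) C; effective rate a = Q/V + k = 0.0707586 + 0.1835 = 0.254259 min⁻¹.
C_ss = Q C_in/(Q + kV) = 0.553805 mol/L; C(t) = C_ss + (C₀ − C_ss) e^(−a t).
C(8.738) = 0.553805 + (-0.553805)·e^(−0.254259·8.738) = 0.553805 + (-0.553805)·0.108423 = 0.493759 mol/L.

0.4938 mol/L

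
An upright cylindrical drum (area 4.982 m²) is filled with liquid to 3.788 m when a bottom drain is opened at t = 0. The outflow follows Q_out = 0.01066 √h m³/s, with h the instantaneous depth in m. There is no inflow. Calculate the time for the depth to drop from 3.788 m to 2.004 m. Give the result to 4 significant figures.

496.0 s

Unsteady balance on liquid volume: A dh/dt = −0.01066 √h.
∫ h^(−1/2) dh = −(0.01066/A) ∫ dt, giving 2√h = 2√h₀ − (0.01066/A) t.
t = 2A(√h₀ − √h)/0.01066 = 2·4.982·(√3.788 − √2.004)/0.01066
  = 9.96400 × (1.94628 − 1.41563) / 0.01066 = 496.005 s.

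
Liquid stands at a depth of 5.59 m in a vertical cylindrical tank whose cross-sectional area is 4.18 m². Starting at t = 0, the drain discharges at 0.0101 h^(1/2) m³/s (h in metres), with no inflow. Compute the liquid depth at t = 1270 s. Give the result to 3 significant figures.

With no inflow, A dh/dt = −0.0101 √h.
This is separable: 2 d(√h)/dt = −0.0101/A, so √h = √h₀ − (0.0101/(2A)) t.
√h = √5.59 − 0.0101·1270/(2·4.18) = 2.3643 − 1.5343 = 0.82999.
h = 0.82999² = 0.68888 m.

0.689 m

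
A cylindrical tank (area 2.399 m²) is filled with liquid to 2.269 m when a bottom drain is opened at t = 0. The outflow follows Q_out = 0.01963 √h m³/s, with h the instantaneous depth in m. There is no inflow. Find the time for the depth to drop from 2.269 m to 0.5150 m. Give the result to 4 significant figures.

192.8 s

With no inflow, A dh/dt = −0.01963 √h.
Separate and integrate: 2(√h − √h₀) = −(0.01963/A) t.
t = 2A(√h₀ − √h)/0.01963 = 2·2.399·(√2.269 − √0.5150)/0.01963
  = 4.79800 × (1.50632 − 0.717635) / 0.01963 = 192.772 s.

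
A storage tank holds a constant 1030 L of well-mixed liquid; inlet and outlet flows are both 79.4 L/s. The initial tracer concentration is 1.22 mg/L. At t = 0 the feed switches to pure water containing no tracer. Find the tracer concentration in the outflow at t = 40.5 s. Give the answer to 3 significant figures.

Mass balance on the solute (V constant): V dC/dt = Q(C_in − C).
Time constant τ = V/Q = 1030/79.4 = 12.972 s.
C approaches C_in exponentially: C(t) = C_in + (C₀ − C_in) e^(−t/τ).
C(40.5) = 0 + (1.22 − 0)·e^(−40.5/12.972) = 0 + (1.2200)·0.044067 = 0.053762 mg/L.

0.0538 mg/L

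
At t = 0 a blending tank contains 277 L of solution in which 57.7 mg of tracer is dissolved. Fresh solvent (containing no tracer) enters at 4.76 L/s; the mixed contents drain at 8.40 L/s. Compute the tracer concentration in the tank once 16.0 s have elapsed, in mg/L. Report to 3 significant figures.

Let m(t) be the amount of tracer. Volume: V(t) = V₀ + (Q_in − Q_out) t = 277 − 3.6400 t; V(16.0) = 218.76 L.
No tracer enters, so dm/dt = −Q_out · (m/V).
Separate: dm/m = −Q_out dt/V(t) ⇒ ln(m/m₀) = −(Q_out/(Q_in−Q_out)) ln(V/V₀).
m = m₀ (V₀/V)^(Q_out/(Q_in−Q_out)) = 57.7 × (277/218.76)^(-2.3077) = 33.466 mg.
C = m/V = 33.466/218.76 = 0.15298 mg/L.

0.153 mg/L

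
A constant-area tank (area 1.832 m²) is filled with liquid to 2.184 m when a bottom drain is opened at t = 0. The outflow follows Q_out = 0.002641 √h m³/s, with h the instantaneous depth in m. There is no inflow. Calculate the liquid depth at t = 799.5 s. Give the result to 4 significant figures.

A dh/dt = −Q_out = −0.002641 √h.
∫ h^(−1/2) dh = −(0.002641/A) ∫ dt, giving 2√h = 2√h₀ − (0.002641/A) t.
√h = √2.184 − 0.002641·799.5/(2·1.832) = 1.47784 − 0.576277 = 0.901559.
h = 0.901559² = 0.812809 m.

0.8128 m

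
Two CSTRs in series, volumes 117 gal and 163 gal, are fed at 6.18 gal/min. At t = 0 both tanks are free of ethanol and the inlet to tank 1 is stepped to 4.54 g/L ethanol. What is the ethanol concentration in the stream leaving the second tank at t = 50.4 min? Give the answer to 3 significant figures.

Species balance on tank i: dCᵢ/dt = (Cᵢ₋₁ − Cᵢ)/τᵢ with τᵢ = Vᵢ/Q.
τ₁ = 117/6.18 = 18.932 min; τ₂ = 163/6.18 = 26.375 min.
Solving the cascade with C₁(0)=C₂(0)=0 gives C₂(t) = C_in[1 − (τ₁ e^(−t/τ₁) − τ₂ e^(−t/τ₂))/(τ₁ − τ₂)].
At t = 50.4: e^(−t/τ₁) = 0.069798, e^(−t/τ₂) = 0.14795.
C₂ = 4.54·[1 − (18.932·0.069798 − 26.375·0.14795)/(-7.4434)] = 4.54·0.65327 = 2.9658 g/L.

2.97 g/L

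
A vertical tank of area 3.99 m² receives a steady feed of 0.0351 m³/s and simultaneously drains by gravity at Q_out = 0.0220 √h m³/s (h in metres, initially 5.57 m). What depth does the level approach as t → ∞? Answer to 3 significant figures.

2.55 m

Unsteady balance on liquid volume: A dh/dt = Q_in − 0.0220 √h. At steady state dh/dt = 0:
Q_in = 0.0220 √h_ss ⇒ √h_ss = 0.0351/0.0220 = 1.5955.
h_ss = 1.5955² = 2.5455 m. (Since h₀ = 5.57 m > h_ss, the level will fall toward this value.)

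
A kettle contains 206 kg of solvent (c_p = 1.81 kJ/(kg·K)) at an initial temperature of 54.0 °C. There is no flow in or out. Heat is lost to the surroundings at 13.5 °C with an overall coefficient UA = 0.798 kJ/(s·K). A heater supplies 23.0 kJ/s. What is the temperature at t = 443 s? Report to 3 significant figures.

46.8 °C

M c_p dT/dt = −UA(T − T_amb) + Q̇.
dT/dt = (T_ss − T)/τ with T_ss = T_amb + Q̇/UA = 13.5 + 23.0/0.798 = 42.322 °C, τ = M c_p/UA = 206·1.81/0.798 = 467.24 s.
Solution: T(t) = T_ss + (T₀ − T_ss) e^(−t/τ).
T(443) = 42.322 + (11.678)·0.38747 = 46.847 °C.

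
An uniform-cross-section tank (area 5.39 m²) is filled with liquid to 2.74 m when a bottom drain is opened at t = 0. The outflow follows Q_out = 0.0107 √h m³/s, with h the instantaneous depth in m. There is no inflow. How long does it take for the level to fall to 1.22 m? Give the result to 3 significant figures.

A dh/dt = −Q_out = −0.0107 √h.
Separate and integrate: 2(√h − √h₀) = −(0.0107/A) t.
t = 2A(√h₀ − √h)/0.0107 = 2·5.39·(√2.74 − √1.22)/0.0107
  = 10.780 × (1.6553 − 1.1045) / 0.0107 = 554.88 s.

555 s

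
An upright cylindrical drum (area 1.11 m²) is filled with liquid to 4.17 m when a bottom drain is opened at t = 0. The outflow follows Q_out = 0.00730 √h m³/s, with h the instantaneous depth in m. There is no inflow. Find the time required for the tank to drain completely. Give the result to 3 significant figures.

621 s

With no inflow, A dh/dt = −0.00730 √h.
∫ h^(−1/2) dh = −(0.00730/A) ∫ dt, giving 2√h = 2√h₀ − (0.00730/A) t.
Set h = 0: 2√h₀ = (0.00730/A) t_empty ⇒ t_empty = 2A√h₀/0.00730.
t_empty = 2·1.11·√4.17/0.00730 = 2.2200·2.0421/0.00730 = 621.01 s.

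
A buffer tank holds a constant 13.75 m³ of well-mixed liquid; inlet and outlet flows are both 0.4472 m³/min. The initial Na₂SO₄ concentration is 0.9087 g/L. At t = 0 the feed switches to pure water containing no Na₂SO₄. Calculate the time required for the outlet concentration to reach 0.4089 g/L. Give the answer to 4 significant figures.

Mass balance on the solute (V constant): V dC/dt = Q(C_in − C), so τ = V/Q = 30.7469 min.
C(t) = C_in + (C₀ − C_in) e^(−t/τ). Set C = 0.4089 and solve for t:
e^(−t/τ) = (C − C_in)/(C₀ − C_in) = (0.4089 − 0)/(0.9087 − 0) = 0.449983
t = −τ ln(…) = 30.7469 × 0.798544 = 24.5527 min.

24.55 min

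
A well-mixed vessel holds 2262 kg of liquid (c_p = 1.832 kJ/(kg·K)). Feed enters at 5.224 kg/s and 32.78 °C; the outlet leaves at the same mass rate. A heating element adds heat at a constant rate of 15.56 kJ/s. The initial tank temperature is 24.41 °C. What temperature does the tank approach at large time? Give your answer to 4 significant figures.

34.41 °C

Unsteady energy balance on the tank contents: M c_p dT/dt = ṁ c_p (T_in − T) + 15.56.
At steady state dT/dt = 0 ⇒ T_ss = T_in + Q̇/(ṁ c_p) = 32.78 + 15.56/(5.224·1.832) = 34.4059 °C.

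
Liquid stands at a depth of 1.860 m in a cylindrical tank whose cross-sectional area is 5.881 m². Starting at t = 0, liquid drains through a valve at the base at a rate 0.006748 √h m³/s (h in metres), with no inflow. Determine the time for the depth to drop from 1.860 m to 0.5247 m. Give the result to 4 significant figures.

1115 s

Volume balance on the tank: A dh/dt = −0.006748 √h.
Separate and integrate: 2(√h − √h₀) = −(0.006748/A) t.
t = 2A(√h₀ − √h)/0.006748 = 2·5.881·(√1.860 − √0.5247)/0.006748
  = 11.7620 × (1.36382 − 0.724362) / 0.006748 = 1114.59 s.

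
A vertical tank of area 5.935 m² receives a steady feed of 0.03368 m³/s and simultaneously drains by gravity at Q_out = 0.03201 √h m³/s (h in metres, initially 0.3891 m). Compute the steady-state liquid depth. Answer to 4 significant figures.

A dh/dt = Q_in − 0.03201 √h. Steady state requires inflow = outflow:
Q_in = 0.03201 √h_ss ⇒ √h_ss = 0.03368/0.03201 = 1.05217.
h_ss = 1.05217² = 1.10706 m. (Since h₀ = 0.3891 m < h_ss, the level will rise toward this value.)

1.107 m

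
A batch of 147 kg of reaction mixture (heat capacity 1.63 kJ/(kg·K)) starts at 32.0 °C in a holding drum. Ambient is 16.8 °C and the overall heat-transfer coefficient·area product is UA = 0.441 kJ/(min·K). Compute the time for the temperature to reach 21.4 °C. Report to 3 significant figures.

M c_p dT/dt = −UA(T − T_amb).
τ = M c_p/UA = 543.33 min; T_ss = T_amb = 16.800 °C.
T(t) = T_ss + (T₀ − T_ss)e^(−t/τ); set T = 21.4:
t = −τ ln[(T − T_ss)/(T₀ − T_ss)] = −543.33 · ln(0.30263) = 649.41 min.

649 min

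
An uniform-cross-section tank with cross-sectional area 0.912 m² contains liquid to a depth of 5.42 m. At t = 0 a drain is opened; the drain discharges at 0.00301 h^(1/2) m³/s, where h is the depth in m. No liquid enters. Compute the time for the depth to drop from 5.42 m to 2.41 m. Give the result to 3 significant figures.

470 s

With no inflow, A dh/dt = −0.00301 √h.
This is separable: 2 d(√h)/dt = −0.00301/A, so √h = √h₀ − (0.00301/(2A)) t.
t = 2A(√h₀ − √h)/0.00301 = 2·0.912·(√5.42 − √2.41)/0.00301
  = 1.8240 × (2.3281 − 1.5524) / 0.00301 = 470.04 s.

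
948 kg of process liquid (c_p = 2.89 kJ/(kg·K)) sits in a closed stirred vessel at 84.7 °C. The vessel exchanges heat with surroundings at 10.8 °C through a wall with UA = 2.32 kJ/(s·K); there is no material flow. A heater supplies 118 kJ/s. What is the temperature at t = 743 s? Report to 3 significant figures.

73.9 °C

M c_p dT/dt = −UA(T − T_amb) + Q̇.
dT/dt = (T_ss − T)/τ with T_ss = T_amb + Q̇/UA = 10.8 + 118/2.32 = 61.662 °C, τ = M c_p/UA = 948·2.89/2.32 = 1180.9 s.
This is linear first-order; T(t) = T_ss + (T₀ − T_ss) e^(−t/τ).
T(743) = 61.662 + (23.038)·0.53303 = 73.942 °C.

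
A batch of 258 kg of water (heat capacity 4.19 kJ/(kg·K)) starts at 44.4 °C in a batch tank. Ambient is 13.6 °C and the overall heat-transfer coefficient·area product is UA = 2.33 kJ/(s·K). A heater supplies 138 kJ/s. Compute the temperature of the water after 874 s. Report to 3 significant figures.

Energy balance: M c_p dT/dt = −UA(T − T_amb) + Q̇.
dT/dt = (T_ss − T)/τ with T_ss = T_amb + Q̇/UA = 13.6 + 138/2.33 = 72.827 °C, τ = M c_p/UA = 258·4.19/2.33 = 463.96 s.
This is linear first-order; T(t) = T_ss + (T₀ − T_ss) e^(−t/τ).
T(874) = 72.827 + (-28.427)·0.15201 = 68.506 °C.

68.5 °C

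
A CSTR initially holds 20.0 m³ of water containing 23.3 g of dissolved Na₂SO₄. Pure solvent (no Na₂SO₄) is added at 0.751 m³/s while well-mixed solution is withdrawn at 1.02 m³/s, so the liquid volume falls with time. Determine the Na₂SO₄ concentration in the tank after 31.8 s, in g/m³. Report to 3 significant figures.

Total volume: dV/dt = Q_in − Q_out = -0.26900 m³/s, so V(t) = 20.0 − 0.26900 t and V(31.8) = 11.446 m³.
Solute balance: dm/dt = 0 − Q_out C = −Q_out m/V(t).
Separate: dm/m = −Q_out dt/V(t) ⇒ ln(m/m₀) = −(Q_out/(Q_in−Q_out)) ln(V/V₀).
m = m₀ (V₀/V)^(Q_out/(Q_in−Q_out)) = 23.3 × (20.0/11.446)^(-3.7918) = 2.8072 g.
C = m/V = 2.8072/11.446 = 0.24526 g/m³.

0.245 g/m³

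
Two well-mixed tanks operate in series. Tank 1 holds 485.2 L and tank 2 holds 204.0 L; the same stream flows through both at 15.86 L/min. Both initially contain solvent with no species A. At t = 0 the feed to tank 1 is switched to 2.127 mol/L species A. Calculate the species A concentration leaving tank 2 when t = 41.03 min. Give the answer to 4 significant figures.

1.231 mol/L

Each tank obeys Vᵢ dCᵢ/dt = Q(Cᵢ₋₁ − Cᵢ), so τᵢ = Vᵢ/Q.
τ₁ = 485.2/15.86 = 30.5927 min; τ₂ = 204.0/15.86 = 12.8625 min.
Tank 1: C₁ = C_in(1 − e^(−t/τ₁)). Tank 2 (τ₁ ≠ τ₂): C₂ = C_in[1 − (τ₁ e^(−t/τ₁) − τ₂ e^(−t/τ₂))/(τ₁ − τ₂)].
At t = 41.03: e^(−t/τ₁) = 0.261539, e^(−t/τ₂) = 0.0411768.
C₂ = 2.127·[1 − (30.5927·0.261539 − 12.8625·0.0411768)/(17.7301)] = 2.127·0.578596 = 1.23067 mol/L.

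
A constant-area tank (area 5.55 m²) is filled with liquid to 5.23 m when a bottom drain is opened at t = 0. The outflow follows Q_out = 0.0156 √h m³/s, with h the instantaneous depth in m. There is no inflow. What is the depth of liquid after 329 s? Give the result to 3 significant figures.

A dh/dt = −Q_out = −0.0156 √h.
This is separable: 2 d(√h)/dt = −0.0156/A, so √h = √h₀ − (0.0156/(2A)) t.
√h = √5.23 − 0.0156·329/(2·5.55) = 2.2869 − 0.46238 = 1.8245.
h = 1.8245² = 3.3289 m.

3.33 m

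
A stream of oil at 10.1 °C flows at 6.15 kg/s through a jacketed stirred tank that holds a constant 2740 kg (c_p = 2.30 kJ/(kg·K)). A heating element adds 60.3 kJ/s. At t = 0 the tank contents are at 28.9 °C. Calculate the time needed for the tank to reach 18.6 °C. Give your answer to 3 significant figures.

549 s

First-law balance (no shaft work): M c_p dT/dt = ṁ c_p (T_in − T) + 60.3.
τ = M/ṁ = 445.53 s; T_ss = T_in + Q̇/(ṁ c_p) = 14.363 °C.
T(t) = T_ss + (T₀ − T_ss) e^(−t/τ). Set T = 18.6:
e^(−t/τ) = (18.6 − 14.363)/(28.9 − 14.363) = 0.29146
t = −445.53 · ln(0.29146) = 549.27 s.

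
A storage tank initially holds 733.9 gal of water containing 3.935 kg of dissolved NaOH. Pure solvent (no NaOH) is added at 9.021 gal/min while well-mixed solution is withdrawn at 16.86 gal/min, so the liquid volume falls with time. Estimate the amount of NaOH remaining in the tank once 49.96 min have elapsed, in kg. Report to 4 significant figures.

Total volume: dV/dt = Q_in − Q_out = -7.83900 gal/min, so V(t) = 733.9 − 7.83900 t and V(49.96) = 342.264 gal.
Species balance (pure solvent in): dm/dt = −Q_out · m/V(t).
Separate: dm/m = −Q_out dt/V(t) ⇒ ln(m/m₀) = −(Q_out/(Q_in−Q_out)) ln(V/V₀).
m = m₀ (V₀/V)^(Q_out/(Q_in−Q_out)) = 3.935 × (733.9/342.264)^(-2.15078) = 0.762853 kg.

0.7629 kg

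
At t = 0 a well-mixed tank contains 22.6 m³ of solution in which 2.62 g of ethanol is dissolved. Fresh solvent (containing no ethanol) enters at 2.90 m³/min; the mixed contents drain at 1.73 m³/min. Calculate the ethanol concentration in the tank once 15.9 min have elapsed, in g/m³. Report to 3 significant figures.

Total volume: dV/dt = Q_in − Q_out = 1.1700 m³/min, so V(t) = 22.6 + 1.1700 t and V(15.9) = 41.203 m³.
No ethanol enters, so dm/dt = −Q_out · (m/V).
dm/m = −Q_out dt/(V₀ + 1.1700 t); integrating gives ln(m/m₀) = −(Q_out/(Q_in−Q_out)) ln(V/V₀).
m = m₀ (V₀/V)^(Q_out/(Q_in−Q_out)) = 2.62 × (22.6/41.203)^(1.4786) = 1.0781 g.
C = m/V = 1.0781/41.203 = 0.026165 g/m³.

0.0262 g/m³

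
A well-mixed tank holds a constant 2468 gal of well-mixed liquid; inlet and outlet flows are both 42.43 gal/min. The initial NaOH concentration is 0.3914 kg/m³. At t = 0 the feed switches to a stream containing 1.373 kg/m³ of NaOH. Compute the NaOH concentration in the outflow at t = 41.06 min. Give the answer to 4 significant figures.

0.8884 kg/m³

Transient balance on the dissolved component: V dC/dt = Q(C_in − C).
Rewrite as dC/dt + C/τ = C_in/τ, τ = V/Q = 58.1664 min.
Integrating: C(t) = C_in + (C₀ − C_in) e^(−t/τ).
C(41.06) = 1.373 + (0.3914 − 1.373)·e^(−41.06/58.1664) = 1.373 + (-0.981600)·0.493661 = 0.888422 kg/m³.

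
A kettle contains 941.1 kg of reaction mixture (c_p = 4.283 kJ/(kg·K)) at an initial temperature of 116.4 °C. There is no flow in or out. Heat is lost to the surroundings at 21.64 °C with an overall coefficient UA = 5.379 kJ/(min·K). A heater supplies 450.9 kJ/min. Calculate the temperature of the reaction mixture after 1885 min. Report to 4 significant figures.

106.3 °C

Unsteady energy balance on the tank contents: M c_p dT/dt = −UA(T − T_amb) + Q̇.
dT/dt = (T_ss − T)/τ with T_ss = T_amb + Q̇/UA = 21.64 + 450.9/5.379 = 105.466 °C, τ = M c_p/UA = 941.1·4.283/5.379 = 749.346 min.
Integrating: T(t) = T_ss + (T₀ − T_ss) e^(−t/τ).
T(1885) = 105.466 + (10.9340)·0.0808203 = 106.350 °C.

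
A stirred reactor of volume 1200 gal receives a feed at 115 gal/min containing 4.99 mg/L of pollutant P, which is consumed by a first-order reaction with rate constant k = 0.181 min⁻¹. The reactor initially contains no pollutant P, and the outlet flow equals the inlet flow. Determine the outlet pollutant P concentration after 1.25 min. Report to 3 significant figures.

0.505 mg/L

Species balance: V dC/dt = Q C_in − Q C − k V C.
dC/dt = (Q/V) C_in − (Q/V + k) C; effective rate a = Q/V + k = 0.095833 + 0.181 = 0.27683 min⁻¹.
C_ss = Q C_in/(Q + kV) = 1.7274 mg/L; C(t) = C_ss + (C₀ − C_ss) e^(−a t).
C(1.25) = 1.7274 + (-1.7274)·e^(−0.27683·1.25) = 1.7274 + (-1.7274)·0.70748 = 0.50530 mg/L.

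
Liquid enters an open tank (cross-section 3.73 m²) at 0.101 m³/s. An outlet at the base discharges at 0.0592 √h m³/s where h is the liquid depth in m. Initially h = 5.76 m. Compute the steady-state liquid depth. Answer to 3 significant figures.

Level balance: A dh/dt = 0.101 − 0.0592 √h. Setting dh/dt = 0:
Q_in = 0.0592 √h_ss ⇒ √h_ss = 0.101/0.0592 = 1.7061.
h_ss = 1.7061² = 2.9107 m. (Since h₀ = 5.76 m > h_ss, the level will fall toward this value.)

2.91 m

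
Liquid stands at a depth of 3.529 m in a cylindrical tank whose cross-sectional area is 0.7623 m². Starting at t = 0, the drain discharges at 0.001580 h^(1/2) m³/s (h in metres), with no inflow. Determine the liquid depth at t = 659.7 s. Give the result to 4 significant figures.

1.428 m

A dh/dt = −Q_out = −0.001580 √h.
∫ h^(−1/2) dh = −(0.001580/A) ∫ dt, giving 2√h = 2√h₀ − (0.001580/A) t.
√h = √3.529 − 0.001580·659.7/(2·0.7623) = 1.87856 − 0.683672 = 1.19489.
h = 1.19489² = 1.42777 m.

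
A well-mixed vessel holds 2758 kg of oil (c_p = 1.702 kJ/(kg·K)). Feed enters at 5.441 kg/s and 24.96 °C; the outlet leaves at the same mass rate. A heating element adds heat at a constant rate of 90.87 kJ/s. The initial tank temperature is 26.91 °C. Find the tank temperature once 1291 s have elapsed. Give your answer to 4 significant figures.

34.16 °C

M c_p dT/dt = ṁ c_p (T_in − T) + Q̇.
τ = M/ṁ = 506.892 s; T_ss = T_in + Q̇/(ṁ c_p) = 24.96 + 90.87/(5.441·1.702) = 34.7726 °C.
T approaches T_ss exponentially: T(t) = T_ss + (T₀ − T_ss) e^(−t/τ).
T(1291) = 34.7726 + (-7.86256)·e^(−1291/506.892) = 34.7726 + (-7.86256)·0.0783246 = 34.1567 °C.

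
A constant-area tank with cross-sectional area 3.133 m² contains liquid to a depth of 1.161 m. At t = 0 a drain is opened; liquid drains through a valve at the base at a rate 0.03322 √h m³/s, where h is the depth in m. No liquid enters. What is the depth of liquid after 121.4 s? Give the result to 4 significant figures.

0.1883 m

A dh/dt = −Q_out = −0.03322 √h.
∫ h^(−1/2) dh = −(0.03322/A) ∫ dt, giving 2√h = 2√h₀ − (0.03322/A) t.
√h = √1.161 − 0.03322·121.4/(2·3.133) = 1.07750 − 0.643618 = 0.433879.
h = 0.433879² = 0.188251 m.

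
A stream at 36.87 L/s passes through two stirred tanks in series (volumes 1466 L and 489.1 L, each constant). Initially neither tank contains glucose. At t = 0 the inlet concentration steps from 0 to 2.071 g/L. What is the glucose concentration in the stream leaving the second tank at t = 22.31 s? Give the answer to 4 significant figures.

Each tank obeys Vᵢ dCᵢ/dt = Q(Cᵢ₋₁ − Cᵢ), so τᵢ = Vᵢ/Q.
τ₁ = 1466/36.87 = 39.7613 s; τ₂ = 489.1/36.87 = 13.2655 s.
Solving the cascade with C₁(0)=C₂(0)=0 gives C₂(t) = C_in[1 − (τ₁ e^(−t/τ₁) − τ₂ e^(−t/τ₂))/(τ₁ − τ₂)].
At t = 22.31: e^(−t/τ₁) = 0.570582, e^(−t/τ₂) = 0.186038.
C₂ = 2.071·[1 − (39.7613·0.570582 − 13.2655·0.186038)/(26.4958)] = 2.071·0.236890 = 0.490599 g/L.

0.4906 g/L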